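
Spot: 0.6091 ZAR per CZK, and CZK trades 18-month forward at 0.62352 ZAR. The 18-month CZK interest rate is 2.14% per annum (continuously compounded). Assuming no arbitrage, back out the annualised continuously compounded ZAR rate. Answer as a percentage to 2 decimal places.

3.70%

T = 18/12 years.
By CIP, F/S equals the ZAR-to-CZK growth ratio: 0.62352/0.6091 = 1.0236743.
CZK growth factor: e^(0.0214×18/12) = 1.0326208.
That pins the ZAR growth at 1.0570674.
r = ln(1.0570674)/(18/12) = 0.036999 → 3.70%.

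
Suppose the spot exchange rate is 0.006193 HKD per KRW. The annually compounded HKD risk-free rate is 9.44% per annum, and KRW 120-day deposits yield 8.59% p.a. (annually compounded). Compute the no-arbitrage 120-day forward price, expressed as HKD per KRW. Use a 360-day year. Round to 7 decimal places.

T = 120/360 years.
HKD growth factor: (1 + 0.0944)^(120/360) = 1.0305254.
Growth of 1 KRW over T: (1 + 0.0859)^(120/360) = 1.0278505.
Forward (HKD per KRW) = 0.006193 × 1.0305254 / 1.0278505 = 0.006209117.

0.0062091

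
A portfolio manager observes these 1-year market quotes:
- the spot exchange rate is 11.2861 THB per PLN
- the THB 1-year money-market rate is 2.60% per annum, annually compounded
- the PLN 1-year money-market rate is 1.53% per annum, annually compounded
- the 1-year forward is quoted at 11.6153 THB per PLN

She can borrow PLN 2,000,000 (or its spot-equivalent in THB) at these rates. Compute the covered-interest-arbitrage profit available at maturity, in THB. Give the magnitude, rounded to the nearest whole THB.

THB 426,951

T = 1 year.
Keep in PLN, deliver into the forward: 2,000,000·1.015300·11.6153 = THB 23,586,028.18.
Swap to THB now, deposit: 2,000,000·11.2861·1.026000 = THB 23,159,077.20.
The quoted forward overvalues PLN, so borrow THB, buy PLN at spot, deposit the PLN at 1.53%, and sell the proceeds forward at 11.6153.
Arbitrage profit = |23,586,028.18 − 23,159,077.20| = THB 426,951.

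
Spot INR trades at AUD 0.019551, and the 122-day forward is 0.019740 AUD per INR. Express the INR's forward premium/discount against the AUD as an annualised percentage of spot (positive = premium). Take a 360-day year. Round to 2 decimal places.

T = 122/360 years.
INR trades forward at +0.96670% vs spot over the period.
×(1/T) gives 2.85% p.a.

+2.85%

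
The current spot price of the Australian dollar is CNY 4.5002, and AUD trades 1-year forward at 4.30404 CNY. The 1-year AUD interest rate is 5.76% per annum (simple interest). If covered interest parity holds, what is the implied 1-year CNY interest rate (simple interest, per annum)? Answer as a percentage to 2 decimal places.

1.15%

T = 1 year.
By CIP, F/S equals the CNY-to-AUD growth ratio: 4.30404/4.5002 = 0.9564108.
AUD growth factor: 1 + 0.0576×1 = 1.057600.
Hence g_CNY = 1.0115001.
r = (1.0115001 − 1)/1 = 0.011500 → 1.15%.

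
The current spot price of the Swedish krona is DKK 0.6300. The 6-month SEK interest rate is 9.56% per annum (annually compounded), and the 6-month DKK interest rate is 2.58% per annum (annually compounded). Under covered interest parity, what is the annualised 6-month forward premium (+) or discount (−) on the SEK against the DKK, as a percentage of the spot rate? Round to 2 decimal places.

T = 6/12 years.
No-arbitrage forward: 0.63 × 1.0128179 / 1.0467091 = 0.6096013 DKK/SEK.
(F − S)/S ÷ T = (0.6096013 − 0.63)/0.63/(6/12) = -0.064758 → -6.48%.

-6.48%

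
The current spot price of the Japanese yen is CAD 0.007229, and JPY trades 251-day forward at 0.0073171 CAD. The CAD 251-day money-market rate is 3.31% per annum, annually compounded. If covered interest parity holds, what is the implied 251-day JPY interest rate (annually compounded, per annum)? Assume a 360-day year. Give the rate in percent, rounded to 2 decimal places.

T = 251/360 years.
CIP gives F = S · g_CAD/g_JPY, so g_CAD/g_JPY = 0.0073171/0.007229 = 1.0121870.
CAD growth factor: (1 + 0.0331)^(251/360) = 1.022964.
That pins the JPY growth at 1.0106472.
Annualise: 1.0106472^(360/251) − 1 = 0.015306 = 1.53%.

1.53%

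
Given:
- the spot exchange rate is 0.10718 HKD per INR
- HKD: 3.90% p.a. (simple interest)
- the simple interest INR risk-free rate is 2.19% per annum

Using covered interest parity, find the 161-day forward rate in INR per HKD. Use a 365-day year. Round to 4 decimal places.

T = 161/365 years.
Growth of 1 HKD over T: 1 + 0.0390×161/365 = 1.0172027.
Growth of 1 INR over T: 1 + 0.0219×161/365 = 1.009660.
CIP: F = S · (grow HKD)/(grow INR) = 0.10718 × 1.0172027/1.009660 = 0.1079807 HKD per INR.
Invert for INR per HKD: 1 / 0.1079807 = 9.2609.

9.2609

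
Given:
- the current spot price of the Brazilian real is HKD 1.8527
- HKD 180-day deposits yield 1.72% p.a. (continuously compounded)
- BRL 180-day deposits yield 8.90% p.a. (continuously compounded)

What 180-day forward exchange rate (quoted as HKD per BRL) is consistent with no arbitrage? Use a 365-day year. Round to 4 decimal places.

T = 180/365 years.
HKD growth factor: e^(0.0172×180/365) = 1.0085183.
Growth of 1 BRL over T: e^(0.0890×180/365) = 1.0448678.
CIP: F = S · (grow HKD)/(grow BRL) = 1.8527 × 1.0085183/1.0448678 = 1.788247 HKD per BRL.

1.7882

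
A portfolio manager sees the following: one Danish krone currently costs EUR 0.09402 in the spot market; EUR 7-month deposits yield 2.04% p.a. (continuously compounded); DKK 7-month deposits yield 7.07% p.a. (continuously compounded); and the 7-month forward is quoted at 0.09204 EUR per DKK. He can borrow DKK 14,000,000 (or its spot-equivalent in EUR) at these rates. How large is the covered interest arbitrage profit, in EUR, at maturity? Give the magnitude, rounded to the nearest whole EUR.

EUR 10,776

T = 7/12 years.
Keep in DKK, deliver into the forward: 14,000,000·1.042103917·0.09204 = EUR 1,342,813.42.
Swap to EUR now, deposit: 14,000,000·0.09402·1.011971087 = EUR 1,332,037.30.
The quoted forward overvalues DKK, so borrow EUR, buy DKK at spot, deposit the DKK at 7.07%, and sell the proceeds forward at 0.09204.
The gap between the two covered legs is EUR 10,776.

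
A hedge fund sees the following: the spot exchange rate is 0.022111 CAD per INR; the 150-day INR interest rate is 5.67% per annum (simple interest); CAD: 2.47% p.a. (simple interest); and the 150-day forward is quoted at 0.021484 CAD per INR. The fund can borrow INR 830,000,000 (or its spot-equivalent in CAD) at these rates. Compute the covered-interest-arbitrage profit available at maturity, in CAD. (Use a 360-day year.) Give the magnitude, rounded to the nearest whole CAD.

CAD 288,010

T = 150/360 years.
Route A — deposit INR, sell forward: 830,000,000 × 1.023625 × 0.021484 = CAD 18,252,994.39.
Route B — convert at spot, deposit CAD: 830,000,000 × 0.022111 × 1.0102916667 = CAD 18,541,004.01.
The quoted forward undervalues INR, so borrow INR, convert to CAD at spot, deposit the CAD at 2.47%, and buy INR forward at 0.021484 to cover the loan.
The gap between the two covered legs is CAD 288,010.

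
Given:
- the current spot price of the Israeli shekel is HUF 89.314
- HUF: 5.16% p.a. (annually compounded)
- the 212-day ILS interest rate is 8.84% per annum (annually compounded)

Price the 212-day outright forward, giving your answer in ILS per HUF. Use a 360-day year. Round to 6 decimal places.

T = 212/360 years.
HUF growth factor: (1 + 0.0516)^(212/360) = 1.030072.
ILS accumulates by (1 + 0.0884)^(212/360) = 1.0511492.
So F = 89.314 × 1.030072 / 1.0511492 = 87.52311 (HUF/ILS).
Invert for ILS per HUF: 1 / 87.52311 = 0.011426.

0.011426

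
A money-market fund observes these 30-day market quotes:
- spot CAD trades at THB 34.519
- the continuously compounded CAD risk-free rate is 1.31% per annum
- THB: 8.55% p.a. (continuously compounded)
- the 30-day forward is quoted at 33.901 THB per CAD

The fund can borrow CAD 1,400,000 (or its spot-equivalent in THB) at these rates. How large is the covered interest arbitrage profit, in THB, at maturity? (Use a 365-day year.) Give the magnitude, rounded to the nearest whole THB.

T = 30/365 years.
Invest the CAD and cover forward: 1,400,000 × 1.0010772922 × 33.901 = THB 47,512,529.80.
Convert at spot and invest in THB: 1,400,000 × 34.519 × 1.0070521474 = THB 48,667,406.31.
The quoted forward undervalues CAD, so borrow CAD, convert to THB at spot, deposit the THB at 8.55%, and buy CAD forward at 33.901 to cover the loan.
Profit = 48,667,406.31 − 47,512,529.80 = THB 1,154,877.

THB 1,154,877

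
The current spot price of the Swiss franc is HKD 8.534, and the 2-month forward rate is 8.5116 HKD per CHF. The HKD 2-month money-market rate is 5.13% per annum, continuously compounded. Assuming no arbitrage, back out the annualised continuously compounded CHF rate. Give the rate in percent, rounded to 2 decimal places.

6.71%

T = 2/12 years.
By CIP, F/S equals the HKD-to-CHF growth ratio: 8.5116/8.534 = 0.9973752.
The HKD side grows by e^(0.0513×2/12) = 1.0085867.
So the CHF growth factor = 1.011241.
r = ln(1.011241)/(2/12) = 0.067070 → 6.71%.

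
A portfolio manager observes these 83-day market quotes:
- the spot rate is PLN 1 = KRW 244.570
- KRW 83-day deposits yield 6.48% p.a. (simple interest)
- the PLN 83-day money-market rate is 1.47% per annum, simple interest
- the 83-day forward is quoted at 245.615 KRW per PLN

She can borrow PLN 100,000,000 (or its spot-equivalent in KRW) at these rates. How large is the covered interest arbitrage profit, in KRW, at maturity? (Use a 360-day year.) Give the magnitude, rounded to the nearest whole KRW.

T = 83/360 years.
Keep in PLN, deliver into the forward: 100,000,000·1.003389166667·245.615 = KRW 24,644,743,017.09.
Swap to KRW now, deposit: 100,000,000·244.570·1.014940 = KRW 24,822,387,580.00.
The quoted forward undervalues PLN, so borrow PLN, convert to KRW at spot, deposit the KRW at 6.48%, and buy PLN forward at 245.615 to cover the loan.
Profit = 24,822,387,580.00 − 24,644,743,017.09 = KRW 177,644,563.

KRW 177,644,563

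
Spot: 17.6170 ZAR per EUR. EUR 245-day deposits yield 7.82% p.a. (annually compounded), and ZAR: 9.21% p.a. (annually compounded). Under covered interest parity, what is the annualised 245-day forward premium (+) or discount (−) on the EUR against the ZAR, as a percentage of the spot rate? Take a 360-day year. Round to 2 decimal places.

T = 245/360 years.
CIP forward (ZAR per EUR) = 17.617 × 1.0617926/1.0525766 = 17.7712484.
(F − S)/S ÷ T = (17.7712484 − 17.617)/17.617/(245/360) = 0.012865 → 1.29%.

+1.29%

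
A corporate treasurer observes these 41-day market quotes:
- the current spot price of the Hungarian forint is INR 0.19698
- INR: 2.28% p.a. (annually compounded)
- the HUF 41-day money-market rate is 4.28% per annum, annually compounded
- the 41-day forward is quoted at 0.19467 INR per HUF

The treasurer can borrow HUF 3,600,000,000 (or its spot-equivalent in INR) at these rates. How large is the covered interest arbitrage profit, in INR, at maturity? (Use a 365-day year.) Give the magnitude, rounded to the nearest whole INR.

T = 41/365 years.
Route A — deposit HUF, sell forward: 3,600,000,000 × 1.00471872988 × 0.19467 = INR 704,118,942.52.
Route B — convert at spot, deposit INR: 3,600,000,000 × 0.19698 × 1.0025355448 = INR 710,926,025.81.
The quoted forward undervalues HUF, so borrow HUF, convert to INR at spot, deposit the INR at 2.28%, and buy HUF forward at 0.19467 to cover the loan.
Profit = 710,926,025.81 − 704,118,942.52 = INR 6,807,083.

INR 6,807,083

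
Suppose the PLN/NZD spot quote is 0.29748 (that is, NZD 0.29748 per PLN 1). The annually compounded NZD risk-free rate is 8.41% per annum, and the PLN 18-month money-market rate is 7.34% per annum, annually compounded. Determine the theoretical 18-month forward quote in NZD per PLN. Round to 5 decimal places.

0.30194

T = 18/12 years.
NZD accumulates by (1 + 0.0841)^(18/12) = 1.1287663.
Growth of 1 PLN over T: (1 + 0.0734)^(18/12) = 1.1120963.
Forward (NZD per PLN) = 0.29748 × 1.1287663 / 1.1120963 = 0.3019391.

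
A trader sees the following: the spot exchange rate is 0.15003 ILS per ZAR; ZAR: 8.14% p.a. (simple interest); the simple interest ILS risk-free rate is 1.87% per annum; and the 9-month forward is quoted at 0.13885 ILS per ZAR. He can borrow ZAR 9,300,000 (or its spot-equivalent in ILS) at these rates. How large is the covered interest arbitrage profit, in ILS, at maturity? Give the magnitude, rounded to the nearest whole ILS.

T = 9/12 years.
Keep in ZAR, deliver into the forward: 9,300,000·1.061050·0.13885 = ILS 1,370,139.17.
Swap to ILS now, deposit: 9,300,000·0.15003·1.014025 = ILS 1,414,847.79.
The quoted forward undervalues ZAR, so borrow ZAR, convert to ILS at spot, deposit the ILS at 1.87%, and buy ZAR forward at 0.13885 to cover the loan.
The gap between the two covered legs is ILS 44,709.

ILS 44,709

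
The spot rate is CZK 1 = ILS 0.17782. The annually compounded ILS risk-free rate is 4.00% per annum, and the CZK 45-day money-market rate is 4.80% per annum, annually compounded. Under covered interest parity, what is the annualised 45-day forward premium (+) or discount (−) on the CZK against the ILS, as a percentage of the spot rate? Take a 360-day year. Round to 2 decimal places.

T = 45/360 years.
F = S · g_ILS/g_CZK = 0.17782 × 1.0049146/1.0058777 = 0.17764974.
(F − S)/S ÷ T = (0.17764974 − 0.17782)/0.17782/(45/360) = -0.007660 → -0.77%.

-0.77%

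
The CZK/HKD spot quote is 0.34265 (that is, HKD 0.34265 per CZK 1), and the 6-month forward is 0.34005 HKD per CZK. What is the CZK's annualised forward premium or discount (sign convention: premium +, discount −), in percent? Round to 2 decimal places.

T = 6/12 years.
(F − S)/S = (0.34005 − 0.34265)/0.34265 = -0.0075879.
Annualise by dividing by T: -0.0075879 / (6/12) = -0.015176 → -1.52%.

-1.52%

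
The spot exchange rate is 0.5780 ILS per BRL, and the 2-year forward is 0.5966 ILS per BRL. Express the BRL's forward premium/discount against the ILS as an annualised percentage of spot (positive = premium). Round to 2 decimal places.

T = 2 years.
Period premium: (0.5966 − 0.578)/0.578 = 0.0321799.
Annualise by dividing by T: 0.0321799 / 2 = 0.016090 → 1.61%.

+1.61%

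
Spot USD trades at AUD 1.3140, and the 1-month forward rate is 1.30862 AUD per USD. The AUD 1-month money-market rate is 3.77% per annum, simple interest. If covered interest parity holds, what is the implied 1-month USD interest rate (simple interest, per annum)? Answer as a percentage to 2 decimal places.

T = 1/12 years.
CIP gives F = S · g_AUD/g_USD, so g_AUD/g_USD = 1.30862/1.314 = 0.9959056.
The AUD side grows by 1 + 0.0377×1/12 = 1.0031417.
Hence g_USD = 1.0072658.
(1.0072658 − 1)/T = 0.087190, i.e. 8.72%.

8.72%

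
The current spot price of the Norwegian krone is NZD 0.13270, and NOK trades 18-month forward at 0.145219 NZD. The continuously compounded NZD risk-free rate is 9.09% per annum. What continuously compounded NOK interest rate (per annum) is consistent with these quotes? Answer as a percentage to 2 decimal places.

T = 18/12 years.
CIP gives F = S · g_NZD/g_NOK, so g_NZD/g_NOK = 0.145219/0.1327 = 1.0943406.
NZD growth factor: e^(0.0909×18/12) = 1.146083.
Hence g_NOK = 1.0472818.
r = ln(1.0472818)/(18/12) = 0.030799 → 3.08%.

3.08%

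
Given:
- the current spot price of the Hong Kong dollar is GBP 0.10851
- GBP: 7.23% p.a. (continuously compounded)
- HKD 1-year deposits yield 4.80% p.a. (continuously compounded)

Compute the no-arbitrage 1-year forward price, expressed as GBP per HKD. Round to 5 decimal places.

0.11118

T = 1 year.
GBP accumulates by e^(0.0723×1) = 1.0749778.
HKD growth factor: e^(0.0480×1) = 1.0491707.
Forward (GBP per HKD) = 0.10851 × 1.0749778 / 1.0491707 = 0.1111791.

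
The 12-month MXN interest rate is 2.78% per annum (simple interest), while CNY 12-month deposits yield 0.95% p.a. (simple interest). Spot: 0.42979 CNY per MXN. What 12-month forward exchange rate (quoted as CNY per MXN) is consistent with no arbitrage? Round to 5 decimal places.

T = 1 year.
CNY growth factor: 1 + 0.0095×1 = 1.009500.
Growth of 1 MXN over T: 1 + 0.0278×1 = 1.027800.
So F = 0.42979 × 1.009500 / 1.027800 = 0.4221376 (CNY/MXN).

0.42214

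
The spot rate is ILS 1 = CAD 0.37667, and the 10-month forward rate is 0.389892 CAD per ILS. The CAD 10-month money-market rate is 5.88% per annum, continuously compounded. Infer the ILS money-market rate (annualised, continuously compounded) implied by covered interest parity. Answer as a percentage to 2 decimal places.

T = 10/12 years.
By CIP, F/S equals the CAD-to-ILS growth ratio: 0.389892/0.37667 = 1.0351023.
The CAD side grows by e^(0.0588×10/12) = 1.0502204.
Hence g_ILS = 1.0146054.
Take logs: ln 1.0146054 / (10/12) = 0.017400, so 1.74%.

1.74%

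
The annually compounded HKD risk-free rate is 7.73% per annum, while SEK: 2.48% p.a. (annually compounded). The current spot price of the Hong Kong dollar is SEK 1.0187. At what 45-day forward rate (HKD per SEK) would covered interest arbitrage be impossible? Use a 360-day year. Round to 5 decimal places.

0.98779

T = 45/360 years.
SEK growth factor: (1 + 0.0248)^(45/360) = 1.0030669.
HKD accumulates by (1 + 0.0773)^(45/360) = 1.0093507.
CIP: F = S · (grow SEK)/(grow HKD) = 1.0187 × 1.0030669/1.0093507 = 1.012358 SEK per HKD.
Invert for HKD per SEK: 1 / 1.012358 = 0.98779.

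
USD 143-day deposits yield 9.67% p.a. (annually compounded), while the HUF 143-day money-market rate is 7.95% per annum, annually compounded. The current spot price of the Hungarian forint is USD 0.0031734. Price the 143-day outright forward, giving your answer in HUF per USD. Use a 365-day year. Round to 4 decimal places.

T = 143/365 years.
Growth of 1 USD over T: (1 + 0.0967)^(143/365) = 1.036825449.
Growth of 1 HUF over T: (1 + 0.0795)^(143/365) = 1.030424072.
CIP: F = S · (grow USD)/(grow HUF) = 0.0031734 × 1.036825449/1.030424072 = 0.00319311434 USD per HUF.
Invert for HUF per USD: 1 / 0.00319311434 = 313.1739.

313.1739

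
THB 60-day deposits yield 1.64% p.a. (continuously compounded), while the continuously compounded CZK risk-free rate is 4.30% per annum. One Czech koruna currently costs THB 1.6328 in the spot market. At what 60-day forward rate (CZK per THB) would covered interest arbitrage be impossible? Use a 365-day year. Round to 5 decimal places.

0.61513

T = 60/365 years.
THB accumulates by e^(0.0164×60/365) = 1.0026995.
CZK growth factor: e^(0.0430×60/365) = 1.0070935.
So F = 1.6328 × 1.0026995 / 1.0070935 = 1.625676 (THB/CZK).
Quoted the other way: 1/1.625676 = 0.61513 CZK per THB.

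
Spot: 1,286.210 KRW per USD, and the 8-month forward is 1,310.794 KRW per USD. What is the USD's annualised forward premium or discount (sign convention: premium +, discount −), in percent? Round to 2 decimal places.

+2.87%

T = 8/12 years.
USD trades forward at +1.91135% vs spot over the period.
Annualise by dividing by T: 0.0191135 / (8/12) = 0.028670 → 2.87%.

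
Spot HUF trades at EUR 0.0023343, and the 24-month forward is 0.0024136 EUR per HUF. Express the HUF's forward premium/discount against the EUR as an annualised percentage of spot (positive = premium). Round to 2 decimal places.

T = 2 years.
Period premium: (0.0024136 − 0.0023343)/0.0023343 = 0.0339716.
×(1/T) gives 1.70% p.a.

+1.70%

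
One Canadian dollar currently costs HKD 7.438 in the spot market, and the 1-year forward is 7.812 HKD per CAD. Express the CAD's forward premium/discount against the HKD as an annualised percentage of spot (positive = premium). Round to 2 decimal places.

T = 1 year.
Period premium: (7.812 − 7.438)/7.438 = 0.0502823.
Annualise by dividing by T: 0.0502823 / 1 = 0.050282 → 5.03%.

+5.03%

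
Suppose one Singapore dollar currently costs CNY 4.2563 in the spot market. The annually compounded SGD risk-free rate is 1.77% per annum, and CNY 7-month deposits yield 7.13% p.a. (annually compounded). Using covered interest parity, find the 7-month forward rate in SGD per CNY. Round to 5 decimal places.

T = 7/12 years.
Growth of 1 CNY over T: (1 + 0.0713)^(7/12) = 1.0409938.
Growth of 1 SGD over T: (1 + 0.0177)^(7/12) = 1.0102872.
So F = 4.2563 × 1.0409938 / 1.0102872 = 4.385666 (CNY/SGD).
Invert for SGD per CNY: 1 / 4.385666 = 0.22802.

0.22802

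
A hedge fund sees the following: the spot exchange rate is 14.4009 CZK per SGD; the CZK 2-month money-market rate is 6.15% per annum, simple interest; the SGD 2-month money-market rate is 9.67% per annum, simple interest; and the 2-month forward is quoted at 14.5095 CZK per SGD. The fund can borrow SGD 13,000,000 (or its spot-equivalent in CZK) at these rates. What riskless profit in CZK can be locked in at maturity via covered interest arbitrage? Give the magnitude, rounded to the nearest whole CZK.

T = 2/12 years.
Route A — deposit SGD, sell forward: 13,000,000 × 1.01611666667 × 14.5095 = CZK 191,663,482.08.
Route B — convert at spot, deposit CZK: 13,000,000 × 14.4009 × 1.010250 = CZK 189,130,619.93.
The quoted forward overvalues SGD, so borrow CZK, buy SGD at spot, deposit the SGD at 9.67%, and sell the proceeds forward at 14.5095.
Profit = 191,663,482.08 − 189,130,619.93 = CZK 2,532,862.

CZK 2,532,862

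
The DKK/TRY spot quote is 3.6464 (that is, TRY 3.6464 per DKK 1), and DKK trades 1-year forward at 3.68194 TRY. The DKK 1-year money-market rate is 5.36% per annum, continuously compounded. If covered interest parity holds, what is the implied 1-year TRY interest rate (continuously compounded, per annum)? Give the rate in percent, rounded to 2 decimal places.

T = 1 year.
By CIP, F/S equals the TRY-to-DKK growth ratio: 3.68194/3.6464 = 1.0097466.
DKK growth factor: e^(0.0536×1) = 1.0550625.
Hence g_TRY = 1.0653458.
Take logs: ln 1.0653458 / 1 = 0.063299, so 6.33%.

6.33%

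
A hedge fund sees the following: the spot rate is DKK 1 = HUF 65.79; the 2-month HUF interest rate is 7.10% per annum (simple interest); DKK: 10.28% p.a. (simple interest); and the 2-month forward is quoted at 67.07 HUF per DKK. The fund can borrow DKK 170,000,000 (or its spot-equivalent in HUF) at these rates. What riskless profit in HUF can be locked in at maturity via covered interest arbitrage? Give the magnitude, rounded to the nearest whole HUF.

T = 2/12 years.
Route A — deposit DKK, sell forward: 170,000,000 × 1.017133333333 × 67.07 = HUF 11,597,252,553.33.
Route B — convert at spot, deposit HUF: 170,000,000 × 65.79 × 1.011833333333 = HUF 11,316,647,550.00.
The quoted forward overvalues DKK, so borrow HUF, buy DKK at spot, deposit the DKK at 10.28%, and sell the proceeds forward at 67.07.
The gap between the two covered legs is HUF 280,605,003.

HUF 280,605,003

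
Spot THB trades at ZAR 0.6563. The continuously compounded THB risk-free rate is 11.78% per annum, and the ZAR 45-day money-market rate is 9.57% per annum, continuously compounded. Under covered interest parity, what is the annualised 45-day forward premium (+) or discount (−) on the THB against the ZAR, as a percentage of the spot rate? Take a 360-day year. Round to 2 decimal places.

-2.21%

T = 45/360 years.
F = S · g_ZAR/g_THB = 0.6563 × 1.0120343/1.0148339 = 0.6544895.
(F − S)/S ÷ T = (0.6544895 − 0.6563)/0.6563/(45/360) = -0.022069 → -2.21%.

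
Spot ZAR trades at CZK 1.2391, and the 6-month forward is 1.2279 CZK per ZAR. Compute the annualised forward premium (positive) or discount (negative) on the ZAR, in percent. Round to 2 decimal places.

-1.81%

T = 6/12 years.
Period premium: (1.2279 − 1.2391)/1.2391 = -0.0090388.
Annualise by dividing by T: -0.0090388 / (6/12) = -0.018078 → -1.81%.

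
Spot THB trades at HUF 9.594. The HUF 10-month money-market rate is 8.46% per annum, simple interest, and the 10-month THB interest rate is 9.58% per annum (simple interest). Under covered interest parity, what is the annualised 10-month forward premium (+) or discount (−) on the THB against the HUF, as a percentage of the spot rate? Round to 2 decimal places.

T = 10/12 years.
F = S · g_HUF/g_THB = 9.594 × 1.070500/1.0798333 = 9.511076.
Annualised premium = (F − S)/S × (1/T) = (9.511076 − 9.594)/9.594 ÷ (10/12) = -1.04%.

-1.04%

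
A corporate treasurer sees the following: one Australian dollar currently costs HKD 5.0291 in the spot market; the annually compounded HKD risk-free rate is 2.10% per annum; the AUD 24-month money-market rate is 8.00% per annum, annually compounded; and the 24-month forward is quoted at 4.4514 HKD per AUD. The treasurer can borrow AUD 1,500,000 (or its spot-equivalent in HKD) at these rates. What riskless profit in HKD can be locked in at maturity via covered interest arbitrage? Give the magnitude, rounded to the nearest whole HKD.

HKD 75,641

T = 2 years.
Keep in AUD, deliver into the forward: 1,500,000·1.166400·4.4514 = HKD 7,788,169.44.
Swap to HKD now, deposit: 1,500,000·5.0291·1.042441 = HKD 7,863,810.05.
The quoted forward undervalues AUD, so borrow AUD, convert to HKD at spot, deposit the HKD at 2.10%, and buy AUD forward at 4.4514 to cover the loan.
Profit = 7,863,810.05 − 7,788,169.44 = HKD 75,641.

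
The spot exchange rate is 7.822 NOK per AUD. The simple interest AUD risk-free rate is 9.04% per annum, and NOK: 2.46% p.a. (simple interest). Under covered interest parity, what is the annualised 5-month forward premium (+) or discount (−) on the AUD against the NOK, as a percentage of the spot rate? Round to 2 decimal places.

T = 5/12 years.
F = S · g_NOK/g_AUD = 7.822 × 1.010250/1.0376667 = 7.615331.
Annualised premium = (F − S)/S × (1/T) = (7.615331 − 7.822)/7.822 ÷ (5/12) = -6.34%.

-6.34%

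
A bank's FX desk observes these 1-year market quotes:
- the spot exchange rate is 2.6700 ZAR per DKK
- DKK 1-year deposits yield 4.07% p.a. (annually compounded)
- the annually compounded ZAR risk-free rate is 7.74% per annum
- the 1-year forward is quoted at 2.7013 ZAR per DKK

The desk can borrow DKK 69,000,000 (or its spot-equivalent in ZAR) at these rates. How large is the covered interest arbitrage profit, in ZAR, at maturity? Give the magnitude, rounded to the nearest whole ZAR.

T = 1 year.
Keep in DKK, deliver into the forward: 69,000,000·1.040700·2.7013 = ZAR 193,975,760.79.
Swap to ZAR now, deposit: 69,000,000·2.6700·1.077400 = ZAR 198,489,402.00.
The quoted forward undervalues DKK, so borrow DKK, convert to ZAR at spot, deposit the ZAR at 7.74%, and buy DKK forward at 2.7013 to cover the loan.
The gap between the two covered legs is ZAR 4,513,641.

ZAR 4,513,641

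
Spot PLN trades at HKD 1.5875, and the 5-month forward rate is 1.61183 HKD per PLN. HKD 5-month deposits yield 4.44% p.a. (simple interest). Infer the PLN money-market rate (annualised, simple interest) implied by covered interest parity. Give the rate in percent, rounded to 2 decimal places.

0.75%

T = 5/12 years.
CIP gives F = S · g_HKD/g_PLN, so g_HKD/g_PLN = 1.61183/1.5875 = 1.0153260.
HKD growth factor: 1 + 0.0444×5/12 = 1.018500.
That pins the PLN growth at 1.0031261.
(1.0031261 − 1)/T = 0.007503, i.e. 0.75%.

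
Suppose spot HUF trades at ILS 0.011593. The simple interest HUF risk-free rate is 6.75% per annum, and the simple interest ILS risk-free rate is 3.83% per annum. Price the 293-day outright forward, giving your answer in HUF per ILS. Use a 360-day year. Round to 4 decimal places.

T = 293/360 years.
ILS growth factor: 1 + 0.0383×293/360 = 1.03117194.
Growth of 1 HUF over T: 1 + 0.0675×293/360 = 1.0549375.
So F = 0.011593 × 1.03117194 / 1.0549375 = 0.011331834 (ILS/HUF).
Invert for HUF per ILS: 1 / 0.011331834 = 88.2470.

88.2470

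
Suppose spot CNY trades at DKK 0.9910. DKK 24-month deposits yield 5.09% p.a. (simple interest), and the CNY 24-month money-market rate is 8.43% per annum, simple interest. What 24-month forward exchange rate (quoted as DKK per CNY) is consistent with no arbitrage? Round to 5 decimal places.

T = 2 years.
DKK accumulates by 1 + 0.0509×2 = 1.101800.
CNY growth factor: 1 + 0.0843×2 = 1.168600.
Forward (DKK per CNY) = 0.991 × 1.101800 / 1.168600 = 0.9343520.

0.93435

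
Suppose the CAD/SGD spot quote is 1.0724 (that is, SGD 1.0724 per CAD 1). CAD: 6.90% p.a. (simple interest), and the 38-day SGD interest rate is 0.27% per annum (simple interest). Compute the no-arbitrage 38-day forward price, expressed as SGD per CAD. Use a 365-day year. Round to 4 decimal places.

T = 38/365 years.
SGD growth factor: 1 + 0.0027×38/365 = 1.0002811.
Growth of 1 CAD over T: 1 + 0.0690×38/365 = 1.0071836.
CIP: F = S · (grow SGD)/(grow CAD) = 1.0724 × 1.0002811/1.0071836 = 1.065051 SGD per CAD.

1.0651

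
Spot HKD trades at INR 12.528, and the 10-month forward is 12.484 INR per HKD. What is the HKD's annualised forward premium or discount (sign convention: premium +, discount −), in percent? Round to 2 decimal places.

-0.42%

T = 10/12 years.
(F − S)/S = (12.484 − 12.528)/12.528 = -0.0035121.
×(1/T) gives -0.42% p.a.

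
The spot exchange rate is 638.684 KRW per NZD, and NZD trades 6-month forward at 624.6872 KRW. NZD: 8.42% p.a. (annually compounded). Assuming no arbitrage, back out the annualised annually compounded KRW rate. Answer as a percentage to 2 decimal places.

T = 6/12 years.
By CIP, F/S equals the KRW-to-NZD growth ratio: 624.6872/638.684 = 0.9780849.
The NZD side grows by (1 + 0.0842)^(6/12) = 1.0412492.
So the KRW growth factor = 1.0184301.
Annualise: 1.0184301^(12/6) − 1 = 0.037200 = 3.72%.

3.72%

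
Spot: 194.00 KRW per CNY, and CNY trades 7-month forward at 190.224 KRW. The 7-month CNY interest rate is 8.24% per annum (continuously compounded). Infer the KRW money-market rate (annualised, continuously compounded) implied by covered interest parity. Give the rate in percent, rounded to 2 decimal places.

T = 7/12 years.
By CIP, F/S equals the KRW-to-CNY growth ratio: 190.224/194.0 = 0.9805361.
CNY growth factor: e^(0.0824×7/12) = 1.0492406.
Hence g_KRW = 1.0288183.
Take logs: ln 1.0288183 / (7/12) = 0.048704, so 4.87%.

4.87%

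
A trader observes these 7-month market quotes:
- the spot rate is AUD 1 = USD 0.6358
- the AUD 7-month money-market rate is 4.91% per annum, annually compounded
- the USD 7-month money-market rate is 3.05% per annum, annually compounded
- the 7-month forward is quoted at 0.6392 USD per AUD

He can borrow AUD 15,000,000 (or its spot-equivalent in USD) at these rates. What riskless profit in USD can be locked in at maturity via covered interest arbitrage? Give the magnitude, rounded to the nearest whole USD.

T = 7/12 years.
Route A — deposit AUD, sell forward: 15,000,000 × 1.028355284 × 0.6392 = USD 9,859,870.46.
Route B — convert at spot, deposit USD: 15,000,000 × 0.6358 × 1.017680214 = USD 9,705,616.20.
The quoted forward overvalues AUD, so borrow USD, buy AUD at spot, deposit the AUD at 4.91%, and sell the proceeds forward at 0.6392.
Arbitrage profit = |9,859,870.46 − 9,705,616.20| = USD 154,254.

USD 154,254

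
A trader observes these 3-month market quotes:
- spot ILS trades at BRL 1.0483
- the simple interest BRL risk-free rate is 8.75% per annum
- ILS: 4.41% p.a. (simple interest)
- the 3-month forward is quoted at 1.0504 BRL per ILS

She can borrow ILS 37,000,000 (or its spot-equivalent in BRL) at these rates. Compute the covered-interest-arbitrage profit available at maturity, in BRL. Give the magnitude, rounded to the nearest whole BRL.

BRL 342,283

T = 3/12 years.
Route A — deposit ILS, sell forward: 37,000,000 × 1.011025 × 1.0504 = BRL 39,293,284.42.
Route B — convert at spot, deposit BRL: 37,000,000 × 1.0483 × 1.021875 = BRL 39,635,567.81.
The quoted forward undervalues ILS, so borrow ILS, convert to BRL at spot, deposit the BRL at 8.75%, and buy ILS forward at 1.0504 to cover the loan.
The gap between the two covered legs is BRL 342,283.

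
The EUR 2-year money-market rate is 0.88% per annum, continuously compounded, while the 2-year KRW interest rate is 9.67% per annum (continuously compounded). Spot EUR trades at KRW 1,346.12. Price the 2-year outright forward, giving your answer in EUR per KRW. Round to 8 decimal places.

T = 2 years.
Growth of 1 KRW over T: e^(0.0967×2) = 1.213368.
EUR growth factor: e^(0.0088×2) = 1.0177558.
CIP: F = S · (grow KRW)/(grow EUR) = 1346.12 × 1.213368/1.0177558 = 1604.844 KRW per EUR.
Invert for EUR per KRW: 1 / 1604.844 = 0.00062311.

0.00062311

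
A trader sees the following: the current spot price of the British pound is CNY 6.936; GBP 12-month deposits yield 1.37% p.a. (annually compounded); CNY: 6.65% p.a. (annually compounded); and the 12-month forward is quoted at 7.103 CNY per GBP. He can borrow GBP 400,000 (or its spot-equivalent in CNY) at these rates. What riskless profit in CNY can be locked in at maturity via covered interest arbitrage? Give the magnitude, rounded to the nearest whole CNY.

T = 1 year.
Route A — deposit GBP, sell forward: 400,000 × 1.013700 × 7.103 = CNY 2,880,124.44.
Route B — convert at spot, deposit CNY: 400,000 × 6.936 × 1.066500 = CNY 2,958,897.60.
The quoted forward undervalues GBP, so borrow GBP, convert to CNY at spot, deposit the CNY at 6.65%, and buy GBP forward at 7.103 to cover the loan.
The gap between the two covered legs is CNY 78,773.

CNY 78,773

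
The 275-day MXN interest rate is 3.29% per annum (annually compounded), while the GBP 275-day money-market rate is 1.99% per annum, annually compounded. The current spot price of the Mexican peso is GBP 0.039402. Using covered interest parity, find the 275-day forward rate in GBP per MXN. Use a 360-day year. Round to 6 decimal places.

T = 275/360 years.
Growth of 1 GBP over T: (1 + 0.0199)^(275/360) = 1.015166.
Growth of 1 MXN over T: (1 + 0.0329)^(275/360) = 1.0250356.
Forward (GBP per MXN) = 0.039402 × 1.015166 / 1.0250356 = 0.03902262.

0.039023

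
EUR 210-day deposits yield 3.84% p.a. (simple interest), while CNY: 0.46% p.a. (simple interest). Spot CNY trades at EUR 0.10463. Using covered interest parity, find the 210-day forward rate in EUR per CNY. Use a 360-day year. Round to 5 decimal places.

0.10669

T = 210/360 years.
EUR growth factor: 1 + 0.0384×210/360 = 1.022400.
CNY accumulates by 1 + 0.0046×210/360 = 1.0026833.
So F = 0.10463 × 1.022400 / 1.0026833 = 0.1066874 (EUR/CNY).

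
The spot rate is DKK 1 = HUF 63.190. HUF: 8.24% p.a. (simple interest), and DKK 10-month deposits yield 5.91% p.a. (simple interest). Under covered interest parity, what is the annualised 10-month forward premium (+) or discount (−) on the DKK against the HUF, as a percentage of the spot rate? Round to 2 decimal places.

+2.22%

T = 10/12 years.
No-arbitrage forward: 63.19 × 1.0686667 / 1.049250 = 64.359351 HUF/DKK.
Annualised premium = (F − S)/S × (1/T) = (64.359351 − 63.19)/63.19 ÷ (10/12) = 2.22%.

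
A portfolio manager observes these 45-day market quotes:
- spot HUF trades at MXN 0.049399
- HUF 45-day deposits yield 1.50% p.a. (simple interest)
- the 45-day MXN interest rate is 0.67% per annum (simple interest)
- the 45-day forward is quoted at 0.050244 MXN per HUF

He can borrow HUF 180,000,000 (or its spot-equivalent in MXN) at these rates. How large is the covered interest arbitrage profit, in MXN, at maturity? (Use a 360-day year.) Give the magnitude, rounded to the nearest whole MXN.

T = 45/360 years.
Keep in HUF, deliver into the forward: 180,000,000·1.001875·0.050244 = MXN 9,060,877.35.
Swap to MXN now, deposit: 180,000,000·0.049399·1.0008375 = MXN 8,899,266.90.
The quoted forward overvalues HUF, so borrow MXN, buy HUF at spot, deposit the HUF at 1.50%, and sell the proceeds forward at 0.050244.
Arbitrage profit = |9,060,877.35 − 8,899,266.90| = MXN 161,610.

MXN 161,610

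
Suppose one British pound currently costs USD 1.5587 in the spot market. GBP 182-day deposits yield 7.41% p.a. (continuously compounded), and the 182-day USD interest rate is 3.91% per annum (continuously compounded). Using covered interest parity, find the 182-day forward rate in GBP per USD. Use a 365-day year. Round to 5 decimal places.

T = 182/365 years.
USD growth factor: e^(0.0391×182/365) = 1.0196877.
GBP accumulates by e^(0.0741×182/365) = 1.0376396.
Forward (USD per GBP) = 1.5587 × 1.0196877 / 1.0376396 = 1.531733.
Invert for GBP per USD: 1 / 1.531733 = 0.65286.

0.65286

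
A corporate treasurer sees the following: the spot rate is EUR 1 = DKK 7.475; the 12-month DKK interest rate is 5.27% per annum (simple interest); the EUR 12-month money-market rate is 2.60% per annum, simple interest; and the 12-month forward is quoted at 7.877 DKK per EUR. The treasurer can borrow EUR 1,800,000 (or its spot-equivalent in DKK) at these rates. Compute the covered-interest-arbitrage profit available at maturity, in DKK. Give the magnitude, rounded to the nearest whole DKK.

T = 1 year.
Invest the EUR and cover forward: 1,800,000 × 1.026000 × 7.877 = DKK 14,547,243.60.
Convert at spot and invest in DKK: 1,800,000 × 7.475 × 1.052700 = DKK 14,164,078.50.
The quoted forward overvalues EUR, so borrow DKK, buy EUR at spot, deposit the EUR at 2.60%, and sell the proceeds forward at 7.877.
The gap between the two covered legs is DKK 383,165.

DKK 383,165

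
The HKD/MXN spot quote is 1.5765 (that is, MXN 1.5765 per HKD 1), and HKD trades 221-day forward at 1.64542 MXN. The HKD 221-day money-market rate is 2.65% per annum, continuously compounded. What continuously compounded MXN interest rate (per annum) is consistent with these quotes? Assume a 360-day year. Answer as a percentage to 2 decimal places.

T = 221/360 years.
CIP gives F = S · g_MXN/g_HKD, so g_MXN/g_HKD = 1.64542/1.5765 = 1.0437171.
HKD growth factor: e^(0.0265×221/360) = 1.0164011.
So the MXN growth factor = 1.0608352.
Take logs: ln 1.0608352 / (221/360) = 0.096201, so 9.62%.

9.62%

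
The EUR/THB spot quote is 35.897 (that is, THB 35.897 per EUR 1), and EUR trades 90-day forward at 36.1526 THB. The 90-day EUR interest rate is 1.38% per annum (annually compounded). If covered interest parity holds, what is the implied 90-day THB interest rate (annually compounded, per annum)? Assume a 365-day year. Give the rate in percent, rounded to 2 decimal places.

4.34%

T = 90/365 years.
CIP gives F = S · g_THB/g_EUR, so g_THB/g_EUR = 36.1526/35.897 = 1.0071204.
EUR growth factor: (1 + 0.0138)^(90/365) = 1.0033852.
That pins the THB growth at 1.0105297.
Annualise: 1.0105297^(365/90) − 1 = 0.043396 = 4.34%.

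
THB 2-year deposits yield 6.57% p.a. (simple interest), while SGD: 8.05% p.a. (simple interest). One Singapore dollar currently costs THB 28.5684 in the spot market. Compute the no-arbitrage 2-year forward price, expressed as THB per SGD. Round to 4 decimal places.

T = 2 years.
THB growth factor: 1 + 0.0657×2 = 1.131400.
Growth of 1 SGD over T: 1 + 0.0805×2 = 1.161000.
Forward (THB per SGD) = 28.5684 × 1.131400 / 1.161000 = 27.840041.

27.8400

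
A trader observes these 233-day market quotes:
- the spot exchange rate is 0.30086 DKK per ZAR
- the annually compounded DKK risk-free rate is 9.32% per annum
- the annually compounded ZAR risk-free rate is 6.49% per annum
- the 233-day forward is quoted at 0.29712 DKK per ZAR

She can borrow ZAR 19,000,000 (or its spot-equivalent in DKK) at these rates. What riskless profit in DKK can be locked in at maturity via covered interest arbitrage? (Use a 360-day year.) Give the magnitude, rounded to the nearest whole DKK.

T = 233/360 years.
Invest the ZAR and cover forward: 19,000,000 × 1.041537425 × 0.29712 = DKK 5,879,770.39.
Convert at spot and invest in DKK: 19,000,000 × 0.30086 × 1.05936899 = DKK 6,055,713.33.
The quoted forward undervalues ZAR, so borrow ZAR, convert to DKK at spot, deposit the DKK at 9.32%, and buy ZAR forward at 0.29712 to cover the loan.
Profit = 6,055,713.33 − 5,879,770.39 = DKK 175,943.

DKK 175,943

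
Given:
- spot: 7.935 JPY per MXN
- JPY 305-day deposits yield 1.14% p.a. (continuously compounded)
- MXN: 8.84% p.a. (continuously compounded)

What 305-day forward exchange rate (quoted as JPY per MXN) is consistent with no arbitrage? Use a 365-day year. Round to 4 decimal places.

7.4405

T = 305/365 years.
Growth of 1 JPY over T: e^(0.0114×305/365) = 1.0095715.
MXN accumulates by e^(0.0884×305/365) = 1.0766652.
CIP: F = S · (grow JPY)/(grow MXN) = 7.935 × 1.0095715/1.0766652 = 7.440521 JPY per MXN.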